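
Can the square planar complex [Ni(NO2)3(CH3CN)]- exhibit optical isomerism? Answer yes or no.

no

A square has two trans pairs of vertices; adjacent vertices are cis.
Only one geometric arrangement is possible.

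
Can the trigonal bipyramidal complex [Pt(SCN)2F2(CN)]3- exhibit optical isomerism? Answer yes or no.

Exhaustive case analysis gives 5 geometric isomers.
One of these lacks any improper symmetry element and so occurs as an enantiomeric pair, giving 5 + 1 = 6 stereoisomers in total.

yes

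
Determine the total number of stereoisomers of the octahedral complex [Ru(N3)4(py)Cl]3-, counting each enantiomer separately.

An octahedron has six vertices in three trans pairs; every non-trans pair is cis.
The distinct arrangements are (2 in all): py and Cl mutually cis; py and Cl mutually trans.
Each arrangement has an internal mirror plane or centre of symmetry, so none is chiral.

2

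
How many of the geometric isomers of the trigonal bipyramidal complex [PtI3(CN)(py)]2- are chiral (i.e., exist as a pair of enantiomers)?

In a trigonal bipyramid the two axial positions differ from the three equatorial ones.
There are 4 geometric isomers: CN axial, py equatorial; CN axial, py axial; CN equatorial, py equatorial; CN equatorial, py axial.
Each arrangement has an internal mirror plane or centre of symmetry, so none is chiral.

0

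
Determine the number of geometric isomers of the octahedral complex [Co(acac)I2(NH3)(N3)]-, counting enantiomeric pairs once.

The six octahedral sites form three mutually perpendicular trans pairs.
Each acac is bidentate and must span two cis positions.
There are 4 geometric isomers: I trans; I cis (3 arrangements, 2 chiral).

4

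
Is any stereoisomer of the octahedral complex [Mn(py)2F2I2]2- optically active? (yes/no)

Systematic placement gives 5 geometric isomers: py trans, F trans, I trans; py cis, F trans, I cis; py trans, F cis, I cis; py cis, F cis, I cis (chiral); py cis, F cis, I trans.
One of these lacks any improper symmetry element and so occurs as an enantiomeric pair, giving 5 + 1 = 6 stereoisomers in total.

yes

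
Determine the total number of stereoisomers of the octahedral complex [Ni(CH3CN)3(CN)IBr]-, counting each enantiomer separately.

An octahedron has six vertices in three trans pairs; every non-trans pair is cis.
The distinct arrangements are (4 in all): CH3CN mer (3 arrangements); CH3CN fac (chiral).
One of these lacks any improper symmetry element and so occurs as an enantiomeric pair, giving 4 + 1 = 5 stereoisomers in total.

5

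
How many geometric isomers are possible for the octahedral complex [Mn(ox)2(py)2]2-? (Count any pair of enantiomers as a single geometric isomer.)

2

The six octahedral sites form three mutually perpendicular trans pairs.
Each ox is bidentate and must span two cis positions.
Systematic placement gives 2 geometric isomers: py trans; py cis (chiral).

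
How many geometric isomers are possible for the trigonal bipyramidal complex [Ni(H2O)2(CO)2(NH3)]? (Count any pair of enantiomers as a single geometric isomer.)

Placing the ligands in turn and identifying arrangements related by rotation or reflection leaves 5 distinct geometric isomers.

5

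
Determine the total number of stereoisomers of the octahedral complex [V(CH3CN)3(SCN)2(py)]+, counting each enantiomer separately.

3

An octahedron has six vertices in three trans pairs; every non-trans pair is cis.
There are 3 geometric isomers: CH3CN mer, SCN cis; CH3CN mer, SCN trans; CH3CN fac, SCN cis.
Each arrangement has an internal mirror plane or centre of symmetry, so none is chiral.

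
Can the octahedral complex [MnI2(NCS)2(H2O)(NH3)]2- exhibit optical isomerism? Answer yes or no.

yes

The six octahedral sites form three mutually perpendicular trans pairs.
Working through the distinct placements yields 6 geometric isomers: I cis, NCS cis (3 arrangements, 2 chiral); I cis, NCS trans; I trans, NCS cis; I trans, NCS trans.
Of these, 2 lack any improper symmetry element and so occur as enantiomeric pairs, giving 6 + 2 = 8 stereoisomers in total.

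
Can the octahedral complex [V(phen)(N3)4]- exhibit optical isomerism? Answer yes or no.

no

An octahedron has six vertices in three trans pairs; every non-trans pair is cis.
Each phen is bidentate and must span two cis positions.
Only one geometric arrangement is possible.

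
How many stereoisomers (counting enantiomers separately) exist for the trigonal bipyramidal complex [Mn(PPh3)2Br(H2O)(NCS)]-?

Systematic enumeration (placing each ligand type in turn and discarding arrangements equivalent by rotation or reflection) gives 7 geometric isomers.
Of these, 3 lack any improper symmetry element and so occur as enantiomeric pairs, giving 7 + 3 = 10 stereoisomers in total.

10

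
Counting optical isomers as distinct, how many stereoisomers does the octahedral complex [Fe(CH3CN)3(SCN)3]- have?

2

The six octahedral sites form three mutually perpendicular trans pairs.
Systematic placement gives 2 geometric isomers: CH3CN mer; CH3CN fac.
Each arrangement has an internal mirror plane or centre of symmetry, so none is chiral.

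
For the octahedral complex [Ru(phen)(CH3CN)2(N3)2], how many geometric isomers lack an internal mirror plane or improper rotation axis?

1

The six octahedral sites form three mutually perpendicular trans pairs.
Each phen is bidentate and must span two cis positions.
There are 3 geometric isomers: CH3CN trans, N3 cis; CH3CN cis, N3 cis (chiral); CH3CN cis, N3 trans.
One of these lacks any improper symmetry element and so occurs as an enantiomeric pair, giving 3 + 1 = 4 stereoisomers in total.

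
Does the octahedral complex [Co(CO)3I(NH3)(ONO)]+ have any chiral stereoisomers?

yes

In an octahedral complex each vertex has one trans partner and four cis neighbours.
The distinct arrangements are (4 in all): CO mer (3 arrangements); CO fac (chiral).
One of these lacks any improper symmetry element and so occurs as an enantiomeric pair, giving 4 + 1 = 5 stereoisomers in total.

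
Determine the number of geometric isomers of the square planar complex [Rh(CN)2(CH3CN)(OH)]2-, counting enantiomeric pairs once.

There are 2 geometric isomers: CN cis; CN trans.

2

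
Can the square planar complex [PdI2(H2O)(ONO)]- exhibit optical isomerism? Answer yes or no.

In a square planar complex each vertex has one trans partner and two cis neighbours.
There are 2 geometric isomers: I cis; I trans.
Each arrangement has an internal mirror plane or centre of symmetry, so none is chiral.

no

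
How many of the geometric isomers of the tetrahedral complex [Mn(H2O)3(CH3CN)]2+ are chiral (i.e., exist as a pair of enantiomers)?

0

All four vertices of a tetrahedron are equivalent and mutually adjacent, so cis/trans isomerism cannot arise.
Only one geometric arrangement is possible.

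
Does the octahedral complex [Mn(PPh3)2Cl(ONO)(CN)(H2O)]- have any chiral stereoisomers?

yes

An octahedron has six vertices in three trans pairs; every non-trans pair is cis.
Placing the ligands in turn and identifying arrangements related by rotation or reflection leaves 9 distinct geometric isomers.
Of these, 6 lack any improper symmetry element and so occur as enantiomeric pairs, giving 9 + 6 = 15 stereoisomers in total.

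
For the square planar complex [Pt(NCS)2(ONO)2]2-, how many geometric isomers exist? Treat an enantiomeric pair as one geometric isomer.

In a square planar complex each vertex has one trans partner and two cis neighbours.
Systematic placement gives 2 geometric isomers: NCS cis; NCS trans.

2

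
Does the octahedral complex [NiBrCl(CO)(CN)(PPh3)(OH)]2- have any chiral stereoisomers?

The six octahedral sites form three mutually perpendicular trans pairs.
Systematic enumeration (placing each ligand type in turn and discarding arrangements equivalent by rotation or reflection) gives 15 geometric isomers.
Of these, 15 lack any improper symmetry element and so occur as enantiomeric pairs, giving 15 + 15 = 30 stereoisomers in total.

yes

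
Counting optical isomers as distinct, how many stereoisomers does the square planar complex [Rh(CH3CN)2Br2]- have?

In a square planar complex each vertex has one trans partner and two cis neighbours.
Systematic placement gives 2 geometric isomers: CH3CN cis; CH3CN trans.
Each arrangement has an internal mirror plane or centre of symmetry, so none is chiral.

2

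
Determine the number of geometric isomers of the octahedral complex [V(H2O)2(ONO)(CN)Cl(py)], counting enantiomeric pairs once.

Exhaustive case analysis gives 9 geometric isomers.

9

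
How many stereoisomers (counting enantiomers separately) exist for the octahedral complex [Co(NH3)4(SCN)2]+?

2

The six octahedral sites form three mutually perpendicular trans pairs.
Systematic placement gives 2 geometric isomers: SCN trans; SCN cis.
Each arrangement has an internal mirror plane or centre of symmetry, so none is chiral.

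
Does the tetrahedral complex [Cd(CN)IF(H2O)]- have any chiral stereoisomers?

All four vertices of a tetrahedron are equivalent and mutually adjacent, so cis/trans isomerism cannot arise.
Only one geometric arrangement is possible; it has no improper symmetry element, so it exists as a pair of enantiomers (2 stereoisomers).

yes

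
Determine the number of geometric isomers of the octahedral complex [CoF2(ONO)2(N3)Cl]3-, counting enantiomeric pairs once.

An octahedron has six vertices in three trans pairs; every non-trans pair is cis.
The distinct arrangements are (6 in all): F cis, ONO trans; F cis, ONO cis (3 arrangements, 2 chiral); F trans, ONO trans; F trans, ONO cis.

6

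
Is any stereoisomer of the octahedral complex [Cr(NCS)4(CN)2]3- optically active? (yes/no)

The six octahedral sites form three mutually perpendicular trans pairs.
The distinct arrangements are (2 in all): CN trans; CN cis.
Each arrangement has an internal mirror plane or centre of symmetry, so none is chiral.

no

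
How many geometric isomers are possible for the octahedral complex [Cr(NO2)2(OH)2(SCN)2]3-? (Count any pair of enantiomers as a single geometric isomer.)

5

The distinct arrangements are (5 in all): NO2 trans, OH trans, SCN trans; NO2 trans, OH cis, SCN cis; NO2 cis, OH cis, SCN trans; NO2 cis, OH cis, SCN cis (chiral); NO2 cis, OH trans, SCN cis.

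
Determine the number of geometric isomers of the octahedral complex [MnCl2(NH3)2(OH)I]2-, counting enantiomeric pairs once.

6

In an octahedral complex each vertex has one trans partner and four cis neighbours.
Systematic placement gives 6 geometric isomers: Cl trans, NH3 cis; Cl trans, NH3 trans; Cl cis, NH3 cis (3 arrangements, 2 chiral); Cl cis, NH3 trans.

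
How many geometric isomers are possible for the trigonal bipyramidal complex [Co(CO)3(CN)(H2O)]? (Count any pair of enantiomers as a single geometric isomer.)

4

Working through the distinct placements yields 4 geometric isomers: CN axial, H2O equatorial; CN axial, H2O axial; CN equatorial, H2O equatorial; CN equatorial, H2O axial.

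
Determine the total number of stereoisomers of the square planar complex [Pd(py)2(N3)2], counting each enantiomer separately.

2

In a square planar complex each vertex has one trans partner and two cis neighbours.
The distinct arrangements are (2 in all): py cis; py trans.
Each arrangement has an internal mirror plane or centre of symmetry, so none is chiral.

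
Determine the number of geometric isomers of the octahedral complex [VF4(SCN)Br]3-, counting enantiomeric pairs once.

Systematic placement gives 2 geometric isomers: SCN and Br mutually cis; SCN and Br mutually trans.

2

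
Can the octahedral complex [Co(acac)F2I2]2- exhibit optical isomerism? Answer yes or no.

The six octahedral sites form three mutually perpendicular trans pairs.
Each acac is bidentate and must span two cis positions.
The distinct arrangements are (3 in all): F trans, I cis; F cis, I cis (chiral); F cis, I trans.
One of these lacks any improper symmetry element and so occurs as an enantiomeric pair, giving 3 + 1 = 4 stereoisomers in total.

yes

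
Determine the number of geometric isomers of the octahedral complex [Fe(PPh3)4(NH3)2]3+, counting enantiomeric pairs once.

The six octahedral sites form three mutually perpendicular trans pairs.
Working through the distinct placements yields 2 geometric isomers: NH3 trans; NH3 cis.

2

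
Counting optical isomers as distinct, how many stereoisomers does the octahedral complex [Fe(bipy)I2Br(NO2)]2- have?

6

An octahedron has six vertices in three trans pairs; every non-trans pair is cis.
Each bipy is bidentate and must span two cis positions.
Working through the distinct placements yields 4 geometric isomers: I cis (3 arrangements, 2 chiral); I trans.
Of these, 2 lack any improper symmetry element and so occur as enantiomeric pairs, giving 4 + 2 = 6 stereoisomers in total.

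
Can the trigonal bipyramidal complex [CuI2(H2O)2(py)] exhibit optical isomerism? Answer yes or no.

Systematic enumeration (placing each ligand type in turn and discarding arrangements equivalent by rotation or reflection) gives 5 geometric isomers.
One of these lacks any improper symmetry element and so occurs as an enantiomeric pair, giving 5 + 1 = 6 stereoisomers in total.

yes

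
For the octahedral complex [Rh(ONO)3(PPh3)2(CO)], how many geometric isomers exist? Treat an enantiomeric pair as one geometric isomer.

3

The six octahedral sites form three mutually perpendicular trans pairs.
The distinct arrangements are (3 in all): ONO mer, PPh3 trans; ONO fac, PPh3 cis; ONO mer, PPh3 cis.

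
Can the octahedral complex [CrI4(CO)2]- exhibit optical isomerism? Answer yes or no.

In an octahedral complex each vertex has one trans partner and four cis neighbours.
There are 2 geometric isomers: CO trans; CO cis.
Each arrangement has an internal mirror plane or centre of symmetry, so none is chiral.

no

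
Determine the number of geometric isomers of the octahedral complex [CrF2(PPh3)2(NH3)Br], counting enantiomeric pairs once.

The six octahedral sites form three mutually perpendicular trans pairs.
Systematic placement gives 6 geometric isomers: F cis, PPh3 trans; F cis, PPh3 cis (3 arrangements, 2 chiral); F trans, PPh3 trans; F trans, PPh3 cis.

6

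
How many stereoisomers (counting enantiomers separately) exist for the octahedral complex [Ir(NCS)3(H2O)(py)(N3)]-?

An octahedron has six vertices in three trans pairs; every non-trans pair is cis.
Working through the distinct placements yields 4 geometric isomers: NCS mer (3 arrangements); NCS fac (chiral).
One of these lacks any improper symmetry element and so occurs as an enantiomeric pair, giving 4 + 1 = 5 stereoisomers in total.

5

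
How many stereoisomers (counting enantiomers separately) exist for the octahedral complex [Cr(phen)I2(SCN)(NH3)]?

An octahedron has six vertices in three trans pairs; every non-trans pair is cis.
Each phen is bidentate and must span two cis positions.
Systematic placement gives 4 geometric isomers: I trans; I cis (3 arrangements, 2 chiral).
Of these, 2 lack any improper symmetry element and so occur as enantiomeric pairs, giving 4 + 2 = 6 stereoisomers in total.

6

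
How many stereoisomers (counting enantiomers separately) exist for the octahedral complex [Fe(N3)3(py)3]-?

2

In an octahedral complex each vertex has one trans partner and four cis neighbours.
Systematic placement gives 2 geometric isomers: N3 mer; N3 fac.
Each arrangement has an internal mirror plane or centre of symmetry, so none is chiral.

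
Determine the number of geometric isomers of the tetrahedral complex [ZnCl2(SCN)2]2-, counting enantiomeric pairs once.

All four vertices of a tetrahedron are equivalent and mutually adjacent, so cis/trans isomerism cannot arise.
Only one geometric arrangement is possible.

1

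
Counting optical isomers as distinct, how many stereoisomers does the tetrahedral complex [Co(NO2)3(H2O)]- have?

In a tetrahedral complex all four positions are equivalent and every pair of ligands is adjacent — there is no cis/trans distinction.
Only one geometric arrangement is possible.

1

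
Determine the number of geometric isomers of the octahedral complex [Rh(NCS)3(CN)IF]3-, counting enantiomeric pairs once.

4

Working through the distinct placements yields 4 geometric isomers: NCS mer (3 arrangements); NCS fac (chiral).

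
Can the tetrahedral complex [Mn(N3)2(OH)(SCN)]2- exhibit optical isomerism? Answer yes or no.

no

In a tetrahedral complex all four positions are equivalent and every pair of ligands is adjacent — there is no cis/trans distinction.
Only one geometric arrangement is possible.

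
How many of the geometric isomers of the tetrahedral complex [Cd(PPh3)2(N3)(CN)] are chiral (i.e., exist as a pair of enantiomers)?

0

All four vertices of a tetrahedron are equivalent and mutually adjacent, so cis/trans isomerism cannot arise.
Only one geometric arrangement is possible.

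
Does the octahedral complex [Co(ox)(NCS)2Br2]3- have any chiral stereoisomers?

yes

An octahedron has six vertices in three trans pairs; every non-trans pair is cis.
Each ox is bidentate and must span two cis positions.
Working through the distinct placements yields 3 geometric isomers: NCS cis, Br trans; NCS cis, Br cis (chiral); NCS trans, Br cis.
One of these lacks any improper symmetry element and so occurs as an enantiomeric pair, giving 3 + 1 = 4 stereoisomers in total.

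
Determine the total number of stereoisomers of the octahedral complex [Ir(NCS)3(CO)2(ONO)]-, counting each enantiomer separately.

In an octahedral complex each vertex has one trans partner and four cis neighbours.
There are 3 geometric isomers: NCS mer, CO trans; NCS fac, CO cis; NCS mer, CO cis.
Each arrangement has an internal mirror plane or centre of symmetry, so none is chiral.

3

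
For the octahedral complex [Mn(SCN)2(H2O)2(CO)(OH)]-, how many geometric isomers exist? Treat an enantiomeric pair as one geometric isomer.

There are 6 geometric isomers: SCN trans, H2O cis; SCN cis, H2O cis (3 arrangements, 2 chiral); SCN trans, H2O trans; SCN cis, H2O trans.

6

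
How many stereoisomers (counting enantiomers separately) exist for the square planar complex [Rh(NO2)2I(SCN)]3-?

A square has two trans pairs of vertices; adjacent vertices are cis.
Systematic placement gives 2 geometric isomers: NO2 cis; NO2 trans.
Each arrangement has an internal mirror plane or centre of symmetry, so none is chiral.

2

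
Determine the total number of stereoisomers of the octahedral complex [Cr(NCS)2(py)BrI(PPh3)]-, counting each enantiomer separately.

The six octahedral sites form three mutually perpendicular trans pairs.
Placing the ligands in turn and identifying arrangements related by rotation or reflection leaves 9 distinct geometric isomers.
Of these, 6 lack any improper symmetry element and so occur as enantiomeric pairs, giving 9 + 6 = 15 stereoisomers in total.

15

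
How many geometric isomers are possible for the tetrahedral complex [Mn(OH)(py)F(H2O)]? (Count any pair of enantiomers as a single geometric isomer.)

In a tetrahedral complex all four positions are equivalent and every pair of ligands is adjacent — there is no cis/trans distinction.
Only one geometric arrangement is possible; it has no improper symmetry element, so it exists as a pair of enantiomers (2 stereoisomers).

1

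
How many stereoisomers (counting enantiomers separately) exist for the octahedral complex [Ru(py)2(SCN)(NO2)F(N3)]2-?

15

Placing the ligands in turn and identifying arrangements related by rotation or reflection leaves 9 distinct geometric isomers.
Of these, 6 lack any improper symmetry element and so occur as enantiomeric pairs, giving 9 + 6 = 15 stereoisomers in total.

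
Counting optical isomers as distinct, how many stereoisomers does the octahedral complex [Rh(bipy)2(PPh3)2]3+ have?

3

Each bipy is bidentate and must span two cis positions.
There are 2 geometric isomers: PPh3 trans; PPh3 cis (chiral).
One of these lacks any improper symmetry element and so occurs as an enantiomeric pair, giving 2 + 1 = 3 stereoisomers in total.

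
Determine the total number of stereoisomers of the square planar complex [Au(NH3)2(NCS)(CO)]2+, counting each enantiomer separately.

2

A square has two trans pairs of vertices; adjacent vertices are cis.
Working through the distinct placements yields 2 geometric isomers: NH3 cis; NH3 trans.
Each arrangement has an internal mirror plane or centre of symmetry, so none is chiral.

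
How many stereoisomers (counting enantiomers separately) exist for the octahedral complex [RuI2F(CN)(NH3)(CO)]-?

15

The six octahedral sites form three mutually perpendicular trans pairs.
Exhaustive case analysis gives 9 geometric isomers.
Of these, 6 lack any improper symmetry element and so occur as enantiomeric pairs, giving 9 + 6 = 15 stereoisomers in total.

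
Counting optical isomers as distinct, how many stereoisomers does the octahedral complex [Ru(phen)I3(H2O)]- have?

An octahedron has six vertices in three trans pairs; every non-trans pair is cis.
Each phen is bidentate and must span two cis positions.
Systematic placement gives 2 geometric isomers: I fac; I mer.
Each arrangement has an internal mirror plane or centre of symmetry, so none is chiral.

2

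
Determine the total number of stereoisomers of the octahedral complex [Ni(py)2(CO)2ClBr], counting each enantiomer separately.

Working through the distinct placements yields 6 geometric isomers: py trans, CO cis; py cis, CO cis (3 arrangements, 2 chiral); py trans, CO trans; py cis, CO trans.
Of these, 2 lack any improper symmetry element and so occur as enantiomeric pairs, giving 6 + 2 = 8 stereoisomers in total.

8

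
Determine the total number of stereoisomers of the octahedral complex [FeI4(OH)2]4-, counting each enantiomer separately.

2

The six octahedral sites form three mutually perpendicular trans pairs.
There are 2 geometric isomers: OH trans; OH cis.
Each arrangement has an internal mirror plane or centre of symmetry, so none is chiral.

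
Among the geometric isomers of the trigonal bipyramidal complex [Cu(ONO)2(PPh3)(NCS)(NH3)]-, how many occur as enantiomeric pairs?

In a trigonal bipyramid the two axial positions differ from the three equatorial ones.
Systematic enumeration (placing each ligand type in turn and discarding arrangements equivalent by rotation or reflection) gives 7 geometric isomers.
Of these, 3 lack any improper symmetry element and so occur as enantiomeric pairs, giving 7 + 3 = 10 stereoisomers in total.

3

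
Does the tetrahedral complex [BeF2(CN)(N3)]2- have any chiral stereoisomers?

All four vertices of a tetrahedron are equivalent and mutually adjacent, so cis/trans isomerism cannot arise.
Only one geometric arrangement is possible.

no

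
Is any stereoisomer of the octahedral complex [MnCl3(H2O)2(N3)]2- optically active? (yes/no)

An octahedron has six vertices in three trans pairs; every non-trans pair is cis.
There are 3 geometric isomers: Cl mer, H2O cis; Cl mer, H2O trans; Cl fac, H2O cis.
Each arrangement has an internal mirror plane or centre of symmetry, so none is chiral.

no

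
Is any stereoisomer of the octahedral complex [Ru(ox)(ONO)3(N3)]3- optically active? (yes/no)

no

The six octahedral sites form three mutually perpendicular trans pairs.
Each ox is bidentate and must span two cis positions.
There are 2 geometric isomers: ONO fac; ONO mer.
Each arrangement has an internal mirror plane or centre of symmetry, so none is chiral.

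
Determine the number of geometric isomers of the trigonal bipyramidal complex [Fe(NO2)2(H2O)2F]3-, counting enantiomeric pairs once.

In a trigonal bipyramid the two axial positions differ from the three equatorial ones.
Placing the ligands in turn and identifying arrangements related by rotation or reflection leaves 5 distinct geometric isomers.

5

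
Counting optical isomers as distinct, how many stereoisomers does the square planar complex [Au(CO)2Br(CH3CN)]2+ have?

In a square planar complex each vertex has one trans partner and two cis neighbours.
Working through the distinct placements yields 2 geometric isomers: CO cis; CO trans.
Each arrangement has an internal mirror plane or centre of symmetry, so none is chiral.

2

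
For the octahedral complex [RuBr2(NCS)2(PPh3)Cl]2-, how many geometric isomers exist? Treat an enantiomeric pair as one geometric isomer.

In an octahedral complex each vertex has one trans partner and four cis neighbours.
There are 6 geometric isomers: Br trans, NCS cis; Br trans, NCS trans; Br cis, NCS cis (3 arrangements, 2 chiral); Br cis, NCS trans.

6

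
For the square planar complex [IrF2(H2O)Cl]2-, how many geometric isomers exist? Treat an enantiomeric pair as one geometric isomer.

2

In a square planar complex each vertex has one trans partner and two cis neighbours.
Working through the distinct placements yields 2 geometric isomers: F cis; F trans.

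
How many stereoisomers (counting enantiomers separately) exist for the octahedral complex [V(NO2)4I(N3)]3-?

There are 2 geometric isomers: I and N3 mutually trans; I and N3 mutually cis.
Each arrangement has an internal mirror plane or centre of symmetry, so none is chiral.

2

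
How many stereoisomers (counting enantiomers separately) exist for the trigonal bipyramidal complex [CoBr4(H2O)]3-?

2

In a trigonal bipyramid the two axial positions differ from the three equatorial ones.
Systematic placement gives 2 geometric isomers: H2O equatorial; H2O axial.
Each arrangement has an internal mirror plane or centre of symmetry, so none is chiral.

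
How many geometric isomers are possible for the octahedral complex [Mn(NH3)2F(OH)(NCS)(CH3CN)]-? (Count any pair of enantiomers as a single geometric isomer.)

9

In an octahedral complex each vertex has one trans partner and four cis neighbours.
Placing the ligands in turn and identifying arrangements related by rotation or reflection leaves 9 distinct geometric isomers.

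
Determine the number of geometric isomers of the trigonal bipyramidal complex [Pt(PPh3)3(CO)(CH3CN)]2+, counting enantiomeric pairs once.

In a trigonal bipyramid the two axial positions differ from the three equatorial ones.
The distinct arrangements are (4 in all): CO axial, CH3CN axial; CO equatorial, CH3CN axial; CO axial, CH3CN equatorial; CO equatorial, CH3CN equatorial.

4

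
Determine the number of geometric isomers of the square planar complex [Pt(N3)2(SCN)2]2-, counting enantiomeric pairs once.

2

In a square planar complex each vertex has one trans partner and two cis neighbours.
There are 2 geometric isomers: N3 cis; N3 trans.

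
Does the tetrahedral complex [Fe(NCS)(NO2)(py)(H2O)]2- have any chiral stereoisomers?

All four vertices of a tetrahedron are equivalent and mutually adjacent, so cis/trans isomerism cannot arise.
Only one geometric arrangement is possible; it has no improper symmetry element, so it exists as a pair of enantiomers (2 stereoisomers).

yes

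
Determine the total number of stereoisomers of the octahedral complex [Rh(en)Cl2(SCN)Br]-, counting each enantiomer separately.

An octahedron has six vertices in three trans pairs; every non-trans pair is cis.
Each en is bidentate and must span two cis positions.
There are 4 geometric isomers: Cl cis (3 arrangements, 2 chiral); Cl trans.
Of these, 2 lack any improper symmetry element and so occur as enantiomeric pairs, giving 4 + 2 = 6 stereoisomers in total.

6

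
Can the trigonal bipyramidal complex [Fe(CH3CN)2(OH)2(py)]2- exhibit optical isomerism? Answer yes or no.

A trigonal bipyramid has two axial and three equatorial sites, which are chemically inequivalent.
Exhaustive case analysis gives 5 geometric isomers.
One of these lacks any improper symmetry element and so occurs as an enantiomeric pair, giving 5 + 1 = 6 stereoisomers in total.

yes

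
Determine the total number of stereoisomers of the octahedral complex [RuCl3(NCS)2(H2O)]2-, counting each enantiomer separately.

An octahedron has six vertices in three trans pairs; every non-trans pair is cis.
Systematic placement gives 3 geometric isomers: Cl mer, NCS trans; Cl mer, NCS cis; Cl fac, NCS cis.
Each arrangement has an internal mirror plane or centre of symmetry, so none is chiral.

3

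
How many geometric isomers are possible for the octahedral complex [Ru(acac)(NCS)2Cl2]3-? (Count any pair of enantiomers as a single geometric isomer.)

Each acac is bidentate and must span two cis positions.
There are 3 geometric isomers: NCS cis, Cl trans; NCS cis, Cl cis (chiral); NCS trans, Cl cis.

3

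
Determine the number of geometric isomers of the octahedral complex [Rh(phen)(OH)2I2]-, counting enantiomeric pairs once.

3

The six octahedral sites form three mutually perpendicular trans pairs.
Each phen is bidentate and must span two cis positions.
The distinct arrangements are (3 in all): OH cis, I trans; OH cis, I cis (chiral); OH trans, I cis.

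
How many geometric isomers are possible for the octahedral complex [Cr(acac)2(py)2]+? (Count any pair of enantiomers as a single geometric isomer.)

2

Each acac is bidentate and must span two cis positions.
Working through the distinct placements yields 2 geometric isomers: py trans; py cis (chiral).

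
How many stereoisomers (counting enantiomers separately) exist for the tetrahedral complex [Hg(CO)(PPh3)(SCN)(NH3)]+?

2

In a tetrahedral complex all four positions are equivalent and every pair of ligands is adjacent — there is no cis/trans distinction.
Only one geometric arrangement is possible; it has no improper symmetry element, so it exists as a pair of enantiomers (2 stereoisomers).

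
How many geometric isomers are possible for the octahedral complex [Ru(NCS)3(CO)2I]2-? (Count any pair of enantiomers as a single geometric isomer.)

In an octahedral complex each vertex has one trans partner and four cis neighbours.
Systematic placement gives 3 geometric isomers: NCS mer, CO trans; NCS mer, CO cis; NCS fac, CO cis.

3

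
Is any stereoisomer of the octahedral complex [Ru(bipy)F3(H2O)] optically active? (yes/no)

no

An octahedron has six vertices in three trans pairs; every non-trans pair is cis.
Each bipy is bidentate and must span two cis positions.
Systematic placement gives 2 geometric isomers: F mer; F fac.
Each arrangement has an internal mirror plane or centre of symmetry, so none is chiral.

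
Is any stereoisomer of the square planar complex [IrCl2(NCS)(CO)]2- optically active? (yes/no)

A square has two trans pairs of vertices; adjacent vertices are cis.
Systematic placement gives 2 geometric isomers: Cl cis; Cl trans.
Each arrangement has an internal mirror plane or centre of symmetry, so none is chiral.

no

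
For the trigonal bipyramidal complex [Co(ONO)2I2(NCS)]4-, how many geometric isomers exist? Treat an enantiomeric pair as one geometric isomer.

5

A trigonal bipyramid has two axial and three equatorial sites, which are chemically inequivalent.
Exhaustive case analysis gives 5 geometric isomers.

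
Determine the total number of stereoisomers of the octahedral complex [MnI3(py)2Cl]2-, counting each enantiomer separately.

An octahedron has six vertices in three trans pairs; every non-trans pair is cis.
Working through the distinct placements yields 3 geometric isomers: I mer, py trans; I fac, py cis; I mer, py cis.
Each arrangement has an internal mirror plane or centre of symmetry, so none is chiral.

3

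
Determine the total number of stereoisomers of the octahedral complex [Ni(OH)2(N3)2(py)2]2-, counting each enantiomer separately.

An octahedron has six vertices in three trans pairs; every non-trans pair is cis.
There are 5 geometric isomers: OH trans, N3 trans, py trans; OH cis, N3 trans, py cis; OH cis, N3 cis, py trans; OH cis, N3 cis, py cis (chiral); OH trans, N3 cis, py cis.
One of these lacks any improper symmetry element and so occurs as an enantiomeric pair, giving 5 + 1 = 6 stereoisomers in total.

6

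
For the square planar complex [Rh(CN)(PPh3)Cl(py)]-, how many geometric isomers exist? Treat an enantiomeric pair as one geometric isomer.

A square has two trans pairs of vertices; adjacent vertices are cis.
The distinct arrangements are (3 in all): (CN/PPh3 trans, Cl/py trans); (CN/py trans, Cl/PPh3 trans); (CN/Cl trans, PPh3/py trans).

3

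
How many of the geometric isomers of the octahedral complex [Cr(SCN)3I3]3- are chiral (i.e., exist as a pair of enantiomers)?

0

In an octahedral complex each vertex has one trans partner and four cis neighbours.
The distinct arrangements are (2 in all): SCN mer; SCN fac.
Each arrangement has an internal mirror plane or centre of symmetry, so none is chiral.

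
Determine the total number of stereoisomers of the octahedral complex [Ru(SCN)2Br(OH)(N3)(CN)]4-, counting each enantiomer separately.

15

The six octahedral sites form three mutually perpendicular trans pairs.
Systematic enumeration (placing each ligand type in turn and discarding arrangements equivalent by rotation or reflection) gives 9 geometric isomers.
Of these, 6 lack any improper symmetry element and so occur as enantiomeric pairs, giving 9 + 6 = 15 stereoisomers in total.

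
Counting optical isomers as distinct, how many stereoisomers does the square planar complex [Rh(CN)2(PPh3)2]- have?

2

There are 2 geometric isomers: CN cis; CN trans.
Each arrangement has an internal mirror plane or centre of symmetry, so none is chiral.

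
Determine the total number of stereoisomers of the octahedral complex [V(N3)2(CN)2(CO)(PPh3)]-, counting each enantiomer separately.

An octahedron has six vertices in three trans pairs; every non-trans pair is cis.
There are 6 geometric isomers: N3 cis, CN trans; N3 trans, CN trans; N3 cis, CN cis (3 arrangements, 2 chiral); N3 trans, CN cis.
Of these, 2 lack any improper symmetry element and so occur as enantiomeric pairs, giving 6 + 2 = 8 stereoisomers in total.

8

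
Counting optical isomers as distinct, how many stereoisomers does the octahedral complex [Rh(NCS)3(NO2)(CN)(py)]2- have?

There are 4 geometric isomers: NCS mer (3 arrangements); NCS fac (chiral).
One of these lacks any improper symmetry element and so occurs as an enantiomeric pair, giving 4 + 1 = 5 stereoisomers in total.

5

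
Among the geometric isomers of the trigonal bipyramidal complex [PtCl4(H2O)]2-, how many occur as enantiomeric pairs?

0

A trigonal bipyramid has two axial and three equatorial sites, which are chemically inequivalent.
Systematic placement gives 2 geometric isomers: H2O equatorial; H2O axial.
Each arrangement has an internal mirror plane or centre of symmetry, so none is chiral.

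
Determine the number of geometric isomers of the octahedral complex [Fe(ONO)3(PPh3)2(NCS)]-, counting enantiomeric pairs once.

3

Systematic placement gives 3 geometric isomers: ONO mer, PPh3 trans; ONO fac, PPh3 cis; ONO mer, PPh3 cis.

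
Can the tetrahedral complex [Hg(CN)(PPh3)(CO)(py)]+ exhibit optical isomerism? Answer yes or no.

In a tetrahedral complex all four positions are equivalent and every pair of ligands is adjacent — there is no cis/trans distinction.
Only one geometric arrangement is possible; it has no improper symmetry element, so it exists as a pair of enantiomers (2 stereoisomers).

yes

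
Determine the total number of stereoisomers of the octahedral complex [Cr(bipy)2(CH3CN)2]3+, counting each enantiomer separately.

3

Each bipy is bidentate and must span two cis positions.
There are 2 geometric isomers: CH3CN trans; CH3CN cis (chiral).
One of these lacks any improper symmetry element and so occurs as an enantiomeric pair, giving 2 + 1 = 3 stereoisomers in total.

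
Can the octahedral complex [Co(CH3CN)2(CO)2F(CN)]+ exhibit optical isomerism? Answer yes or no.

An octahedron has six vertices in three trans pairs; every non-trans pair is cis.
The distinct arrangements are (6 in all): CH3CN trans, CO cis; CH3CN trans, CO trans; CH3CN cis, CO cis (3 arrangements, 2 chiral); CH3CN cis, CO trans.
Of these, 2 lack any improper symmetry element and so occur as enantiomeric pairs, giving 6 + 2 = 8 stereoisomers in total.

yes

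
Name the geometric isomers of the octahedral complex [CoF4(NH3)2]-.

In an octahedral complex each vertex has one trans partner and four cis neighbours.
Working through the distinct placements yields 2 geometric isomers: NH3 trans; NH3 cis.

cis and trans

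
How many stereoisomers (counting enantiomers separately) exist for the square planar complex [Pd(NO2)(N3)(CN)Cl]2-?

Working through the distinct placements yields 3 geometric isomers: (CN/N3 trans, Cl/NO2 trans); (CN/NO2 trans, Cl/N3 trans); (CN/Cl trans, N3/NO2 trans).
Each arrangement has an internal mirror plane or centre of symmetry, so none is chiral.

3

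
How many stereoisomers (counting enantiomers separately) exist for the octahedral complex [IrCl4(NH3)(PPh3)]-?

2

An octahedron has six vertices in three trans pairs; every non-trans pair is cis.
Working through the distinct placements yields 2 geometric isomers: NH3 and PPh3 mutually trans; NH3 and PPh3 mutually cis.
Each arrangement has an internal mirror plane or centre of symmetry, so none is chiral.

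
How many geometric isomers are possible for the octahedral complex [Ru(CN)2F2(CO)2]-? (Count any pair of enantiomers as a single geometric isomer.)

5

An octahedron has six vertices in three trans pairs; every non-trans pair is cis.
The distinct arrangements are (5 in all): CN trans, F trans, CO trans; CN trans, F cis, CO cis; CN cis, F trans, CO cis; CN cis, F cis, CO cis (chiral); CN cis, F cis, CO trans.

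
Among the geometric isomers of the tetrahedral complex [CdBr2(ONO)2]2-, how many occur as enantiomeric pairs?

0

Only one geometric arrangement is possible.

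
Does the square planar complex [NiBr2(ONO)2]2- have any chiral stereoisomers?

Systematic placement gives 2 geometric isomers: Br cis; Br trans.
Each arrangement has an internal mirror plane or centre of symmetry, so none is chiral.

no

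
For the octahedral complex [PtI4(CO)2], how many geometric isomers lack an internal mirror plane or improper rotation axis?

0

The six octahedral sites form three mutually perpendicular trans pairs.
Systematic placement gives 2 geometric isomers: CO trans; CO cis.
Each arrangement has an internal mirror plane or centre of symmetry, so none is chiral.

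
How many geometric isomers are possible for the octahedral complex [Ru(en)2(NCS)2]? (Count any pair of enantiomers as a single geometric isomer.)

2

Each en is bidentate and must span two cis positions.
Working through the distinct placements yields 2 geometric isomers: NCS trans; NCS cis (chiral).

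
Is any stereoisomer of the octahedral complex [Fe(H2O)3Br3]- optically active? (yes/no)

no

In an octahedral complex each vertex has one trans partner and four cis neighbours.
There are 2 geometric isomers: H2O mer; H2O fac.
Each arrangement has an internal mirror plane or centre of symmetry, so none is chiral.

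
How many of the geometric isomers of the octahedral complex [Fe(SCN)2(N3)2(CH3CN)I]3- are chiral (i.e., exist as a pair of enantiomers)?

2

An octahedron has six vertices in three trans pairs; every non-trans pair is cis.
Working through the distinct placements yields 6 geometric isomers: SCN trans, N3 trans; SCN cis, N3 cis (3 arrangements, 2 chiral); SCN trans, N3 cis; SCN cis, N3 trans.
Of these, 2 lack any improper symmetry element and so occur as enantiomeric pairs, giving 6 + 2 = 8 stereoisomers in total.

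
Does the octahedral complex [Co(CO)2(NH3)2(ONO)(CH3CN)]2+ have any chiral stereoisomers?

yes

In an octahedral complex each vertex has one trans partner and four cis neighbours.
Systematic placement gives 6 geometric isomers: CO cis, NH3 cis (3 arrangements, 2 chiral); CO cis, NH3 trans; CO trans, NH3 cis; CO trans, NH3 trans.
Of these, 2 lack any improper symmetry element and so occur as enantiomeric pairs, giving 6 + 2 = 8 stereoisomers in total.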